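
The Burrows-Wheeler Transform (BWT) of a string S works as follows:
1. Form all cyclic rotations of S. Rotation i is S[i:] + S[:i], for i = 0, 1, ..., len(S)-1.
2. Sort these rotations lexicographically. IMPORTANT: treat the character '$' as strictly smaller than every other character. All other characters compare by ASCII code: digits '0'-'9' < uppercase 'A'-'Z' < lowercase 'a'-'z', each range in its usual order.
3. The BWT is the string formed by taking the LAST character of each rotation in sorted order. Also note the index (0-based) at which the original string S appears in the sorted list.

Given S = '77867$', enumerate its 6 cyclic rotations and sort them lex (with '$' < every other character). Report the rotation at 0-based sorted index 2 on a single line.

Answer: 7$7786

Derivation:
All 6 rotations (rotation i = S[i:]+S[:i]):
  rot[0] = 77867$
  rot[1] = 7867$7
  rot[2] = 867$77
  rot[3] = 67$778
  rot[4] = 7$7786
  rot[5] = $77867
Sorted (with $ < everything):
  sorted[0] = $77867
  sorted[1] = 67$778
  sorted[2] = 7$7786
  sorted[3] = 77867$
  sorted[4] = 7867$7
  sorted[5] = 867$77
sorted[2] = 7$7786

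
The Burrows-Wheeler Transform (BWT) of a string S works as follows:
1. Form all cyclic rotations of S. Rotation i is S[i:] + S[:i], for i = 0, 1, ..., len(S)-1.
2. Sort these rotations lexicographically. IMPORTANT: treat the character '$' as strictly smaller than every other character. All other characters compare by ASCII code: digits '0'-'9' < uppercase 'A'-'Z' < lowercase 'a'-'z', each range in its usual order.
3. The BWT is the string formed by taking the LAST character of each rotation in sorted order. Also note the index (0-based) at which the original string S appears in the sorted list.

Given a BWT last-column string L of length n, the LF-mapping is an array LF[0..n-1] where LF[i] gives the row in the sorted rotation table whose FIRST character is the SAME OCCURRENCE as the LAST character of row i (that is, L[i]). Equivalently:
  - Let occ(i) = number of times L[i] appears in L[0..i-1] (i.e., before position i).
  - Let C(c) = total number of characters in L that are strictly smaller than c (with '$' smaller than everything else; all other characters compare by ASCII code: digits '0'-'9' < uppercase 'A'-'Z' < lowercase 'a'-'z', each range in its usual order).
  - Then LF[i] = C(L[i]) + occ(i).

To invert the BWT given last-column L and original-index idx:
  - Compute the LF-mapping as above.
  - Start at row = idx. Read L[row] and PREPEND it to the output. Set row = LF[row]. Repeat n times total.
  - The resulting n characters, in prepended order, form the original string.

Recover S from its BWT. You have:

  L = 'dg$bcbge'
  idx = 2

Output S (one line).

Answer: beggbcd$

Derivation:
LF mapping: 4 6 0 1 3 2 7 5
Walk LF starting at row 2, prepending L[row]:
  step 1: row=2, L[2]='$', prepend. Next row=LF[2]=0
  step 2: row=0, L[0]='d', prepend. Next row=LF[0]=4
  step 3: row=4, L[4]='c', prepend. Next row=LF[4]=3
  step 4: row=3, L[3]='b', prepend. Next row=LF[3]=1
  step 5: row=1, L[1]='g', prepend. Next row=LF[1]=6
  step 6: row=6, L[6]='g', prepend. Next row=LF[6]=7
  step 7: row=7, L[7]='e', prepend. Next row=LF[7]=5
  step 8: row=5, L[5]='b', prepend. Next row=LF[5]=2
Reversed output: beggbcd$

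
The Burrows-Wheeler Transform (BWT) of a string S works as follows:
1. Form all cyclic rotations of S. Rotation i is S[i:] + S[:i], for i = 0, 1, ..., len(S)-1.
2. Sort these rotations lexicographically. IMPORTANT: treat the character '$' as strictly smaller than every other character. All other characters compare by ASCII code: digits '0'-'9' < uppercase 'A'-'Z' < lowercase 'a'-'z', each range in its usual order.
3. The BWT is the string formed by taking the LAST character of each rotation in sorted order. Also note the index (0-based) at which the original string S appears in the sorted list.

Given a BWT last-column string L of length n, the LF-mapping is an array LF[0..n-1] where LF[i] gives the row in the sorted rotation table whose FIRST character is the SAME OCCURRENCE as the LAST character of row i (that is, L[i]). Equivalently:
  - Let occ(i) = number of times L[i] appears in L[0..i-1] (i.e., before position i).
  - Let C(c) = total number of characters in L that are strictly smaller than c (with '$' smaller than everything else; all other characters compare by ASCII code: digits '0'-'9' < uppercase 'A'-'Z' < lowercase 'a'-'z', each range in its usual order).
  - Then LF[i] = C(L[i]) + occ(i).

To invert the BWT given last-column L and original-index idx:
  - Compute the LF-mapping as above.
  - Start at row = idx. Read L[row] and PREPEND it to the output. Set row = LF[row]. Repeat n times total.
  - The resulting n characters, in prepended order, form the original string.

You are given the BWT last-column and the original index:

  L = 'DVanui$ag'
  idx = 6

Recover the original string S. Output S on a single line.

LF mapping: 1 2 3 7 8 6 0 4 5
Walk LF starting at row 6, prepending L[row]:
  step 1: row=6, L[6]='$', prepend. Next row=LF[6]=0
  step 2: row=0, L[0]='D', prepend. Next row=LF[0]=1
  step 3: row=1, L[1]='V', prepend. Next row=LF[1]=2
  step 4: row=2, L[2]='a', prepend. Next row=LF[2]=3
  step 5: row=3, L[3]='n', prepend. Next row=LF[3]=7
  step 6: row=7, L[7]='a', prepend. Next row=LF[7]=4
  step 7: row=4, L[4]='u', prepend. Next row=LF[4]=8
  step 8: row=8, L[8]='g', prepend. Next row=LF[8]=5
  step 9: row=5, L[5]='i', prepend. Next row=LF[5]=6
Reversed output: iguanaVD$

Answer: iguanaVD$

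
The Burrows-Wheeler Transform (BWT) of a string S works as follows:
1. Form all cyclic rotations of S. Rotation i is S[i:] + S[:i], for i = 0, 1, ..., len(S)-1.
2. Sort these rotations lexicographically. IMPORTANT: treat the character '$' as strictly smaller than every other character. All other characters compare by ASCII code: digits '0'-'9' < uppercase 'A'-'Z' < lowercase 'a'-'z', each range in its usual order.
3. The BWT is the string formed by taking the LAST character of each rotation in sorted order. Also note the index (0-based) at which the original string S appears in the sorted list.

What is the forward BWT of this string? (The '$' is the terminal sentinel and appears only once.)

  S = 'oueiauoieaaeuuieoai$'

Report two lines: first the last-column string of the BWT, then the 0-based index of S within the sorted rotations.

All 20 rotations (rotation i = S[i:]+S[:i]):
  rot[0] = oueiauoieaaeuuieoai$
  rot[1] = ueiauoieaaeuuieoai$o
  rot[2] = eiauoieaaeuuieoai$ou
  rot[3] = iauoieaaeuuieoai$oue
  rot[4] = auoieaaeuuieoai$ouei
  rot[5] = uoieaaeuuieoai$oueia
  rot[6] = oieaaeuuieoai$oueiau
  rot[7] = ieaaeuuieoai$oueiauo
  rot[8] = eaaeuuieoai$oueiauoi
  rot[9] = aaeuuieoai$oueiauoie
  rot[10] = aeuuieoai$oueiauoiea
  rot[11] = euuieoai$oueiauoieaa
  rot[12] = uuieoai$oueiauoieaae
  rot[13] = uieoai$oueiauoieaaeu
  rot[14] = ieoai$oueiauoieaaeuu
  rot[15] = eoai$oueiauoieaaeuui
  rot[16] = oai$oueiauoieaaeuuie
  rot[17] = ai$oueiauoieaaeuuieo
  rot[18] = i$oueiauoieaaeuuieoa
  rot[19] = $oueiauoieaaeuuieoai
Sorted (with $ < everything):
  sorted[0] = $oueiauoieaaeuuieoai  (last char: 'i')
  sorted[1] = aaeuuieoai$oueiauoie  (last char: 'e')
  sorted[2] = aeuuieoai$oueiauoiea  (last char: 'a')
  sorted[3] = ai$oueiauoieaaeuuieo  (last char: 'o')
  sorted[4] = auoieaaeuuieoai$ouei  (last char: 'i')
  sorted[5] = eaaeuuieoai$oueiauoi  (last char: 'i')
  sorted[6] = eiauoieaaeuuieoai$ou  (last char: 'u')
  sorted[7] = eoai$oueiauoieaaeuui  (last char: 'i')
  sorted[8] = euuieoai$oueiauoieaa  (last char: 'a')
  sorted[9] = i$oueiauoieaaeuuieoa  (last char: 'a')
  sorted[10] = iauoieaaeuuieoai$oue  (last char: 'e')
  sorted[11] = ieaaeuuieoai$oueiauo  (last char: 'o')
  sorted[12] = ieoai$oueiauoieaaeuu  (last char: 'u')
  sorted[13] = oai$oueiauoieaaeuuie  (last char: 'e')
  sorted[14] = oieaaeuuieoai$oueiau  (last char: 'u')
  sorted[15] = oueiauoieaaeuuieoai$  (last char: '$')
  sorted[16] = ueiauoieaaeuuieoai$o  (last char: 'o')
  sorted[17] = uieoai$oueiauoieaaeu  (last char: 'u')
  sorted[18] = uoieaaeuuieoai$oueia  (last char: 'a')
  sorted[19] = uuieoai$oueiauoieaae  (last char: 'e')
Last column: ieaoiiuiaaeoueu$ouae
Original string S is at sorted index 15

Answer: ieaoiiuiaaeoueu$ouae
15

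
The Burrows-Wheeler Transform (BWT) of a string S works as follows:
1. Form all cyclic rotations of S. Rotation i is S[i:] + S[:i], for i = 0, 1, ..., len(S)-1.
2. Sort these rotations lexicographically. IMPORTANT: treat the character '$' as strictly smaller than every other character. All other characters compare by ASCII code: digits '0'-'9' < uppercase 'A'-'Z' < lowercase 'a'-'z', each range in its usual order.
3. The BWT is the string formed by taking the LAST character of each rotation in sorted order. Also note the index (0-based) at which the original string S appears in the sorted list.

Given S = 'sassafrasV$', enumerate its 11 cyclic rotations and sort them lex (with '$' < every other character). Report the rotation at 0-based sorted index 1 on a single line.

All 11 rotations (rotation i = S[i:]+S[:i]):
  rot[0] = sassafrasV$
  rot[1] = assafrasV$s
  rot[2] = ssafrasV$sa
  rot[3] = safrasV$sas
  rot[4] = afrasV$sass
  rot[5] = frasV$sassa
  rot[6] = rasV$sassaf
  rot[7] = asV$sassafr
  rot[8] = sV$sassafra
  rot[9] = V$sassafras
  rot[10] = $sassafrasV
Sorted (with $ < everything):
  sorted[0] = $sassafrasV
  sorted[1] = V$sassafras
  sorted[2] = afrasV$sass
  sorted[3] = asV$sassafr
  sorted[4] = assafrasV$s
  sorted[5] = frasV$sassa
  sorted[6] = rasV$sassaf
  sorted[7] = sV$sassafra
  sorted[8] = safrasV$sas
  sorted[9] = sassafrasV$
  sorted[10] = ssafrasV$sa
sorted[1] = V$sassafras

Answer: V$sassafras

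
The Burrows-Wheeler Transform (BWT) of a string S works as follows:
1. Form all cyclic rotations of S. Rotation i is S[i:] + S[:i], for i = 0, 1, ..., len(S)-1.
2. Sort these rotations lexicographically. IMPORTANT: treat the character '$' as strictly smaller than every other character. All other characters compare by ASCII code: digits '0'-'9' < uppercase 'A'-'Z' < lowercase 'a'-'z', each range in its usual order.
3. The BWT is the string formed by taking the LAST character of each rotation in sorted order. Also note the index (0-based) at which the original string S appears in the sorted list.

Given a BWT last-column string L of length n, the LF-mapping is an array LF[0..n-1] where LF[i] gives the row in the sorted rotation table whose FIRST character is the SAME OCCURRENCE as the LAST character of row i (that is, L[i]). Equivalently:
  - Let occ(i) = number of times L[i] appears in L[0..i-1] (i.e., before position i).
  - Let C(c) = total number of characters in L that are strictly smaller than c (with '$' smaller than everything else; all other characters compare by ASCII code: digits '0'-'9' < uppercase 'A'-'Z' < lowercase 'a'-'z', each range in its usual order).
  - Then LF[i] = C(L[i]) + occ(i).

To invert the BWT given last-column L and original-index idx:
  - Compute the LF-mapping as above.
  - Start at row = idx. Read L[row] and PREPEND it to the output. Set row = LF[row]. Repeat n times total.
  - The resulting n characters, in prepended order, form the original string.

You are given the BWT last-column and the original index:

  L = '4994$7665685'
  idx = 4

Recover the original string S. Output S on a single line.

Answer: 59457666894$

Derivation:
LF mapping: 1 10 11 2 0 8 5 6 3 7 9 4
Walk LF starting at row 4, prepending L[row]:
  step 1: row=4, L[4]='$', prepend. Next row=LF[4]=0
  step 2: row=0, L[0]='4', prepend. Next row=LF[0]=1
  step 3: row=1, L[1]='9', prepend. Next row=LF[1]=10
  step 4: row=10, L[10]='8', prepend. Next row=LF[10]=9
  step 5: row=9, L[9]='6', prepend. Next row=LF[9]=7
  step 6: row=7, L[7]='6', prepend. Next row=LF[7]=6
  step 7: row=6, L[6]='6', prepend. Next row=LF[6]=5
  step 8: row=5, L[5]='7', prepend. Next row=LF[5]=8
  step 9: row=8, L[8]='5', prepend. Next row=LF[8]=3
  step 10: row=3, L[3]='4', prepend. Next row=LF[3]=2
  step 11: row=2, L[2]='9', prepend. Next row=LF[2]=11
  step 12: row=11, L[11]='5', prepend. Next row=LF[11]=4
Reversed output: 59457666894$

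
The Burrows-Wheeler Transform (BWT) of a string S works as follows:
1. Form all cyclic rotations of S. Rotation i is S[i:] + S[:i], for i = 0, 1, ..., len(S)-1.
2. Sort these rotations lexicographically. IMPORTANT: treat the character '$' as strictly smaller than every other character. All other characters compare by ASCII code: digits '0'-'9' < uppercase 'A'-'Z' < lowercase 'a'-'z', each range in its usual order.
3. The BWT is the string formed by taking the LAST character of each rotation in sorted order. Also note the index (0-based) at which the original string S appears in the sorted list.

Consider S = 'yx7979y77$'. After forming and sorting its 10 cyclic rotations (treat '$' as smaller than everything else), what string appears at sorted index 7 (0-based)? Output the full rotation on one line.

All 10 rotations (rotation i = S[i:]+S[:i]):
  rot[0] = yx7979y77$
  rot[1] = x7979y77$y
  rot[2] = 7979y77$yx
  rot[3] = 979y77$yx7
  rot[4] = 79y77$yx79
  rot[5] = 9y77$yx797
  rot[6] = y77$yx7979
  rot[7] = 77$yx7979y
  rot[8] = 7$yx7979y7
  rot[9] = $yx7979y77
Sorted (with $ < everything):
  sorted[0] = $yx7979y77
  sorted[1] = 7$yx7979y7
  sorted[2] = 77$yx7979y
  sorted[3] = 7979y77$yx
  sorted[4] = 79y77$yx79
  sorted[5] = 979y77$yx7
  sorted[6] = 9y77$yx797
  sorted[7] = x7979y77$y
  sorted[8] = y77$yx7979
  sorted[9] = yx7979y77$
sorted[7] = x7979y77$y

Answer: x7979y77$y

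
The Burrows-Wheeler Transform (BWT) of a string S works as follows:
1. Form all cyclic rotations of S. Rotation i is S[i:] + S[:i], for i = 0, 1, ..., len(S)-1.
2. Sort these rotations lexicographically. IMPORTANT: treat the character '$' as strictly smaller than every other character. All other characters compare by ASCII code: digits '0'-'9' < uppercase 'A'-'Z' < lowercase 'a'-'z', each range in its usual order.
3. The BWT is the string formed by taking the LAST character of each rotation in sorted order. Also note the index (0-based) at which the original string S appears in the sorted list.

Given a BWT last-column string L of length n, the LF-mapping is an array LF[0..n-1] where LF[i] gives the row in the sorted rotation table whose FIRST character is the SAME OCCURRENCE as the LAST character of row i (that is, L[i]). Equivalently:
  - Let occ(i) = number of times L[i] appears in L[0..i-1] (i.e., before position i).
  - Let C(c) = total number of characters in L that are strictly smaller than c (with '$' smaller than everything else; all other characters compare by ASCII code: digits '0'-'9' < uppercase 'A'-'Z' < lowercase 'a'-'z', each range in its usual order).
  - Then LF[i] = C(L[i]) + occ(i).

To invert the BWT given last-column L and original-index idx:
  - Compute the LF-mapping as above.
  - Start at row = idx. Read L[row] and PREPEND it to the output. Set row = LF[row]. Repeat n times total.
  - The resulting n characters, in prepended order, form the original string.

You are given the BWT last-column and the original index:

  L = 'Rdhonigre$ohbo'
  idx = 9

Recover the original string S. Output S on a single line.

Answer: neighborhoodR$

Derivation:
LF mapping: 1 3 6 10 9 8 5 13 4 0 11 7 2 12
Walk LF starting at row 9, prepending L[row]:
  step 1: row=9, L[9]='$', prepend. Next row=LF[9]=0
  step 2: row=0, L[0]='R', prepend. Next row=LF[0]=1
  step 3: row=1, L[1]='d', prepend. Next row=LF[1]=3
  step 4: row=3, L[3]='o', prepend. Next row=LF[3]=10
  step 5: row=10, L[10]='o', prepend. Next row=LF[10]=11
  step 6: row=11, L[11]='h', prepend. Next row=LF[11]=7
  step 7: row=7, L[7]='r', prepend. Next row=LF[7]=13
  step 8: row=13, L[13]='o', prepend. Next row=LF[13]=12
  step 9: row=12, L[12]='b', prepend. Next row=LF[12]=2
  step 10: row=2, L[2]='h', prepend. Next row=LF[2]=6
  step 11: row=6, L[6]='g', prepend. Next row=LF[6]=5
  step 12: row=5, L[5]='i', prepend. Next row=LF[5]=8
  step 13: row=8, L[8]='e', prepend. Next row=LF[8]=4
  step 14: row=4, L[4]='n', prepend. Next row=LF[4]=9
Reversed output: neighborhoodR$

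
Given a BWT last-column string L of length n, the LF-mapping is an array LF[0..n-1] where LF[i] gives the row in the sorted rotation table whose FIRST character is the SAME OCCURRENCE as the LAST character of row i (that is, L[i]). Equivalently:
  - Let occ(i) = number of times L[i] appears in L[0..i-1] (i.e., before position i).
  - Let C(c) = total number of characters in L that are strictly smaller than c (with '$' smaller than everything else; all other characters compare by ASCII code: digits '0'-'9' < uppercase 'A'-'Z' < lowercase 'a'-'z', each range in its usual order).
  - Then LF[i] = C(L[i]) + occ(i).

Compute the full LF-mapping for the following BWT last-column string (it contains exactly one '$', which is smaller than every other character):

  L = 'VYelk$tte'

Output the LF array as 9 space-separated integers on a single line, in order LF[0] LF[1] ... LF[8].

Answer: 1 2 3 6 5 0 7 8 4

Derivation:
Char counts: '$':1, 'V':1, 'Y':1, 'e':2, 'k':1, 'l':1, 't':2
C (first-col start): C('$')=0, C('V')=1, C('Y')=2, C('e')=3, C('k')=5, C('l')=6, C('t')=7
L[0]='V': occ=0, LF[0]=C('V')+0=1+0=1
L[1]='Y': occ=0, LF[1]=C('Y')+0=2+0=2
L[2]='e': occ=0, LF[2]=C('e')+0=3+0=3
L[3]='l': occ=0, LF[3]=C('l')+0=6+0=6
L[4]='k': occ=0, LF[4]=C('k')+0=5+0=5
L[5]='$': occ=0, LF[5]=C('$')+0=0+0=0
L[6]='t': occ=0, LF[6]=C('t')+0=7+0=7
L[7]='t': occ=1, LF[7]=C('t')+1=7+1=8
L[8]='e': occ=1, LF[8]=C('e')+1=3+1=4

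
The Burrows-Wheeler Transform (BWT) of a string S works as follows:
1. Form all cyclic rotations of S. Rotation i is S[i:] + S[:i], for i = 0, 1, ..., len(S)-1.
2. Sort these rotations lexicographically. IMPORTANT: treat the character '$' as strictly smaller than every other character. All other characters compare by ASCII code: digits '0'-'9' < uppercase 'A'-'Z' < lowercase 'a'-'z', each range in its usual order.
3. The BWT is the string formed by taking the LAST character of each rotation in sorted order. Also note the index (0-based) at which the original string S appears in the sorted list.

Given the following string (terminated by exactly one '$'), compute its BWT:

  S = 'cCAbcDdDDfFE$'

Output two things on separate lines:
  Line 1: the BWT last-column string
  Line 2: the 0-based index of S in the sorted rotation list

All 13 rotations (rotation i = S[i:]+S[:i]):
  rot[0] = cCAbcDdDDfFE$
  rot[1] = CAbcDdDDfFE$c
  rot[2] = AbcDdDDfFE$cC
  rot[3] = bcDdDDfFE$cCA
  rot[4] = cDdDDfFE$cCAb
  rot[5] = DdDDfFE$cCAbc
  rot[6] = dDDfFE$cCAbcD
  rot[7] = DDfFE$cCAbcDd
  rot[8] = DfFE$cCAbcDdD
  rot[9] = fFE$cCAbcDdDD
  rot[10] = FE$cCAbcDdDDf
  rot[11] = E$cCAbcDdDDfF
  rot[12] = $cCAbcDdDDfFE
Sorted (with $ < everything):
  sorted[0] = $cCAbcDdDDfFE  (last char: 'E')
  sorted[1] = AbcDdDDfFE$cC  (last char: 'C')
  sorted[2] = CAbcDdDDfFE$c  (last char: 'c')
  sorted[3] = DDfFE$cCAbcDd  (last char: 'd')
  sorted[4] = DdDDfFE$cCAbc  (last char: 'c')
  sorted[5] = DfFE$cCAbcDdD  (last char: 'D')
  sorted[6] = E$cCAbcDdDDfF  (last char: 'F')
  sorted[7] = FE$cCAbcDdDDf  (last char: 'f')
  sorted[8] = bcDdDDfFE$cCA  (last char: 'A')
  sorted[9] = cCAbcDdDDfFE$  (last char: '$')
  sorted[10] = cDdDDfFE$cCAb  (last char: 'b')
  sorted[11] = dDDfFE$cCAbcD  (last char: 'D')
  sorted[12] = fFE$cCAbcDdDD  (last char: 'D')
Last column: ECcdcDFfA$bDD
Original string S is at sorted index 9

Answer: ECcdcDFfA$bDD
9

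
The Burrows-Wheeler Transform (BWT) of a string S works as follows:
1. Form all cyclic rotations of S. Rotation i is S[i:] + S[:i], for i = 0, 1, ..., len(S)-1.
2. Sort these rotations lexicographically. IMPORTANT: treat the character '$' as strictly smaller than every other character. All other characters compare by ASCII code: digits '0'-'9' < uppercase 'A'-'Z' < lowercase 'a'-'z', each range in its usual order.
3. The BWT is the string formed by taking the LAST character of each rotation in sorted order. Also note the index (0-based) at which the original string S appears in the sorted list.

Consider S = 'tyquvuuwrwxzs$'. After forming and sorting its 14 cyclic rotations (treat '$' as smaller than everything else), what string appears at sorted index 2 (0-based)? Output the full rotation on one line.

Answer: rwxzs$tyquvuuw

Derivation:
All 14 rotations (rotation i = S[i:]+S[:i]):
  rot[0] = tyquvuuwrwxzs$
  rot[1] = yquvuuwrwxzs$t
  rot[2] = quvuuwrwxzs$ty
  rot[3] = uvuuwrwxzs$tyq
  rot[4] = vuuwrwxzs$tyqu
  rot[5] = uuwrwxzs$tyquv
  rot[6] = uwrwxzs$tyquvu
  rot[7] = wrwxzs$tyquvuu
  rot[8] = rwxzs$tyquvuuw
  rot[9] = wxzs$tyquvuuwr
  rot[10] = xzs$tyquvuuwrw
  rot[11] = zs$tyquvuuwrwx
  rot[12] = s$tyquvuuwrwxz
  rot[13] = $tyquvuuwrwxzs
Sorted (with $ < everything):
  sorted[0] = $tyquvuuwrwxzs
  sorted[1] = quvuuwrwxzs$ty
  sorted[2] = rwxzs$tyquvuuw
  sorted[3] = s$tyquvuuwrwxz
  sorted[4] = tyquvuuwrwxzs$
  sorted[5] = uuwrwxzs$tyquv
  sorted[6] = uvuuwrwxzs$tyq
  sorted[7] = uwrwxzs$tyquvu
  sorted[8] = vuuwrwxzs$tyqu
  sorted[9] = wrwxzs$tyquvuu
  sorted[10] = wxzs$tyquvuuwr
  sorted[11] = xzs$tyquvuuwrw
  sorted[12] = yquvuuwrwxzs$t
  sorted[13] = zs$tyquvuuwrwx
sorted[2] = rwxzs$tyquvuuw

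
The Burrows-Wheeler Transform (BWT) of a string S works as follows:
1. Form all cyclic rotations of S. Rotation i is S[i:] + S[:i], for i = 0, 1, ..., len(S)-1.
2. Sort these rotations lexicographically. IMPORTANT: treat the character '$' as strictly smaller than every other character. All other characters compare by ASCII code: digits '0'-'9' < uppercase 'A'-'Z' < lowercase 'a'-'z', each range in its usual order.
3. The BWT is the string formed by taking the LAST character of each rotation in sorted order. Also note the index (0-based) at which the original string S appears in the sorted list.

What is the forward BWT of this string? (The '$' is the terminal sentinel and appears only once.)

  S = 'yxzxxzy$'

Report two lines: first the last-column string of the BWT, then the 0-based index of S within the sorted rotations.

Answer: yzyxz$xx
5

Derivation:
All 8 rotations (rotation i = S[i:]+S[:i]):
  rot[0] = yxzxxzy$
  rot[1] = xzxxzy$y
  rot[2] = zxxzy$yx
  rot[3] = xxzy$yxz
  rot[4] = xzy$yxzx
  rot[5] = zy$yxzxx
  rot[6] = y$yxzxxz
  rot[7] = $yxzxxzy
Sorted (with $ < everything):
  sorted[0] = $yxzxxzy  (last char: 'y')
  sorted[1] = xxzy$yxz  (last char: 'z')
  sorted[2] = xzxxzy$y  (last char: 'y')
  sorted[3] = xzy$yxzx  (last char: 'x')
  sorted[4] = y$yxzxxz  (last char: 'z')
  sorted[5] = yxzxxzy$  (last char: '$')
  sorted[6] = zxxzy$yx  (last char: 'x')
  sorted[7] = zy$yxzxx  (last char: 'x')
Last column: yzyxz$xx
Original string S is at sorted index 5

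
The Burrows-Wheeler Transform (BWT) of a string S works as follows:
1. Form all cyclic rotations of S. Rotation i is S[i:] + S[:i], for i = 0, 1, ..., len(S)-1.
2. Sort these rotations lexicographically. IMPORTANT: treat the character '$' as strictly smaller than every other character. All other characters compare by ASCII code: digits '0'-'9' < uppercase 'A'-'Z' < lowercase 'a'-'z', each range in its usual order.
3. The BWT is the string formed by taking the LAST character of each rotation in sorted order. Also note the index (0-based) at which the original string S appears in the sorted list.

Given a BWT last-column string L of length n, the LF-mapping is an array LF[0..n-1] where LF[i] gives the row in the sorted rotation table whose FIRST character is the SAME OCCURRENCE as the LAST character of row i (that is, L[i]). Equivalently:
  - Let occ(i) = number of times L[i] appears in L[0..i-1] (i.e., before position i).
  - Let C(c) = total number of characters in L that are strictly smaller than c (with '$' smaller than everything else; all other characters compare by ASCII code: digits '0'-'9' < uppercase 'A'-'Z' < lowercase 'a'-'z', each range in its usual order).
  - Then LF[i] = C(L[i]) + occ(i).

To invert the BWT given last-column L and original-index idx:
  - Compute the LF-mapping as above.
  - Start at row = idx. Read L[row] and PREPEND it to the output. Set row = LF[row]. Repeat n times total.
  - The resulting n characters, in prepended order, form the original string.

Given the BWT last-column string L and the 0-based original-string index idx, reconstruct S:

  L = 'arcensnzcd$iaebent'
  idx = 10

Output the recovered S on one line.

Answer: incandescentzebra$

Derivation:
LF mapping: 1 14 4 7 11 15 12 17 5 6 0 10 2 8 3 9 13 16
Walk LF starting at row 10, prepending L[row]:
  step 1: row=10, L[10]='$', prepend. Next row=LF[10]=0
  step 2: row=0, L[0]='a', prepend. Next row=LF[0]=1
  step 3: row=1, L[1]='r', prepend. Next row=LF[1]=14
  step 4: row=14, L[14]='b', prepend. Next row=LF[14]=3
  step 5: row=3, L[3]='e', prepend. Next row=LF[3]=7
  step 6: row=7, L[7]='z', prepend. Next row=LF[7]=17
  step 7: row=17, L[17]='t', prepend. Next row=LF[17]=16
  step 8: row=16, L[16]='n', prepend. Next row=LF[16]=13
  step 9: row=13, L[13]='e', prepend. Next row=LF[13]=8
  step 10: row=8, L[8]='c', prepend. Next row=LF[8]=5
  step 11: row=5, L[5]='s', prepend. Next row=LF[5]=15
  step 12: row=15, L[15]='e', prepend. Next row=LF[15]=9
  step 13: row=9, L[9]='d', prepend. Next row=LF[9]=6
  step 14: row=6, L[6]='n', prepend. Next row=LF[6]=12
  step 15: row=12, L[12]='a', prepend. Next row=LF[12]=2
  step 16: row=2, L[2]='c', prepend. Next row=LF[2]=4
  step 17: row=4, L[4]='n', prepend. Next row=LF[4]=11
  step 18: row=11, L[11]='i', prepend. Next row=LF[11]=10
Reversed output: incandescentzebra$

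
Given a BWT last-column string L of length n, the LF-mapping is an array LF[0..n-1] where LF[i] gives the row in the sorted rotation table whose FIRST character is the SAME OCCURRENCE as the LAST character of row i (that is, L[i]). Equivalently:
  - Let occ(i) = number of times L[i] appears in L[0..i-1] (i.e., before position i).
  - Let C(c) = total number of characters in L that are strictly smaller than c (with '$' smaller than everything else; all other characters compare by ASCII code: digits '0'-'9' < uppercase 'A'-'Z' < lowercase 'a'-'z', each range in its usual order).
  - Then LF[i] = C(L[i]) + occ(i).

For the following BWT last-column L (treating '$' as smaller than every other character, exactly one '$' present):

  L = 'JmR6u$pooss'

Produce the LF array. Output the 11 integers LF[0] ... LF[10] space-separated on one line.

Char counts: '$':1, '6':1, 'J':1, 'R':1, 'm':1, 'o':2, 'p':1, 's':2, 'u':1
C (first-col start): C('$')=0, C('6')=1, C('J')=2, C('R')=3, C('m')=4, C('o')=5, C('p')=7, C('s')=8, C('u')=10
L[0]='J': occ=0, LF[0]=C('J')+0=2+0=2
L[1]='m': occ=0, LF[1]=C('m')+0=4+0=4
L[2]='R': occ=0, LF[2]=C('R')+0=3+0=3
L[3]='6': occ=0, LF[3]=C('6')+0=1+0=1
L[4]='u': occ=0, LF[4]=C('u')+0=10+0=10
L[5]='$': occ=0, LF[5]=C('$')+0=0+0=0
L[6]='p': occ=0, LF[6]=C('p')+0=7+0=7
L[7]='o': occ=0, LF[7]=C('o')+0=5+0=5
L[8]='o': occ=1, LF[8]=C('o')+1=5+1=6
L[9]='s': occ=0, LF[9]=C('s')+0=8+0=8
L[10]='s': occ=1, LF[10]=C('s')+1=8+1=9

Answer: 2 4 3 1 10 0 7 5 6 8 9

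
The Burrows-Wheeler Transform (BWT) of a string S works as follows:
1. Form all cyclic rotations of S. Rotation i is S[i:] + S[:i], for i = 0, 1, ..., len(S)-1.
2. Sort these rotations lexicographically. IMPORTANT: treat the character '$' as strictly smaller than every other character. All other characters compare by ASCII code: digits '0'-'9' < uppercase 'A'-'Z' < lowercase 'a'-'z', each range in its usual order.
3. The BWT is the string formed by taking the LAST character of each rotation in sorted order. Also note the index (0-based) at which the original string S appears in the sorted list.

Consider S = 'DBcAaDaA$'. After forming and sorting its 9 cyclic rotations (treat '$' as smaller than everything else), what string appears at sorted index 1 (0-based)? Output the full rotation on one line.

All 9 rotations (rotation i = S[i:]+S[:i]):
  rot[0] = DBcAaDaA$
  rot[1] = BcAaDaA$D
  rot[2] = cAaDaA$DB
  rot[3] = AaDaA$DBc
  rot[4] = aDaA$DBcA
  rot[5] = DaA$DBcAa
  rot[6] = aA$DBcAaD
  rot[7] = A$DBcAaDa
  rot[8] = $DBcAaDaA
Sorted (with $ < everything):
  sorted[0] = $DBcAaDaA
  sorted[1] = A$DBcAaDa
  sorted[2] = AaDaA$DBc
  sorted[3] = BcAaDaA$D
  sorted[4] = DBcAaDaA$
  sorted[5] = DaA$DBcAa
  sorted[6] = aA$DBcAaD
  sorted[7] = aDaA$DBcA
  sorted[8] = cAaDaA$DB
sorted[1] = A$DBcAaDa

Answer: A$DBcAaDa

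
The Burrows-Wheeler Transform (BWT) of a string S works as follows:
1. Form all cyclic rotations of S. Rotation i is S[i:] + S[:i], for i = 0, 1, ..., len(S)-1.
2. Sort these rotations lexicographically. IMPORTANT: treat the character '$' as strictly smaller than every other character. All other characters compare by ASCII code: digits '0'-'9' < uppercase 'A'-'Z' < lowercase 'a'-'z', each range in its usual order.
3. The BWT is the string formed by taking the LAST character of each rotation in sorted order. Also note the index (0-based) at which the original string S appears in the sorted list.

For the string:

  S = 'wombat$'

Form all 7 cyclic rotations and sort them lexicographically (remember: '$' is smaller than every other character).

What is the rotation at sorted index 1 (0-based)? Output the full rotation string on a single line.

All 7 rotations (rotation i = S[i:]+S[:i]):
  rot[0] = wombat$
  rot[1] = ombat$w
  rot[2] = mbat$wo
  rot[3] = bat$wom
  rot[4] = at$womb
  rot[5] = t$womba
  rot[6] = $wombat
Sorted (with $ < everything):
  sorted[0] = $wombat
  sorted[1] = at$womb
  sorted[2] = bat$wom
  sorted[3] = mbat$wo
  sorted[4] = ombat$w
  sorted[5] = t$womba
  sorted[6] = wombat$
sorted[1] = at$womb

Answer: at$womb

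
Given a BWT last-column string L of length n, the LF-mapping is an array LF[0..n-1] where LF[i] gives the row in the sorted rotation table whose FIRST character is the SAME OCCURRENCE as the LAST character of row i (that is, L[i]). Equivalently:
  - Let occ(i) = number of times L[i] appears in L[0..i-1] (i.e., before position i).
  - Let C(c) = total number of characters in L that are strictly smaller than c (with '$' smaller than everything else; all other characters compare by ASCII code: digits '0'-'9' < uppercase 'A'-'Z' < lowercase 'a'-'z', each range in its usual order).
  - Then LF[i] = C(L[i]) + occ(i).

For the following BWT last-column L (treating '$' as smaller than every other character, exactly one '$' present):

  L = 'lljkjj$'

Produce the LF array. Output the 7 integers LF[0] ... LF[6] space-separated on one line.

Char counts: '$':1, 'j':3, 'k':1, 'l':2
C (first-col start): C('$')=0, C('j')=1, C('k')=4, C('l')=5
L[0]='l': occ=0, LF[0]=C('l')+0=5+0=5
L[1]='l': occ=1, LF[1]=C('l')+1=5+1=6
L[2]='j': occ=0, LF[2]=C('j')+0=1+0=1
L[3]='k': occ=0, LF[3]=C('k')+0=4+0=4
L[4]='j': occ=1, LF[4]=C('j')+1=1+1=2
L[5]='j': occ=2, LF[5]=C('j')+2=1+2=3
L[6]='$': occ=0, LF[6]=C('$')+0=0+0=0

Answer: 5 6 1 4 2 3 0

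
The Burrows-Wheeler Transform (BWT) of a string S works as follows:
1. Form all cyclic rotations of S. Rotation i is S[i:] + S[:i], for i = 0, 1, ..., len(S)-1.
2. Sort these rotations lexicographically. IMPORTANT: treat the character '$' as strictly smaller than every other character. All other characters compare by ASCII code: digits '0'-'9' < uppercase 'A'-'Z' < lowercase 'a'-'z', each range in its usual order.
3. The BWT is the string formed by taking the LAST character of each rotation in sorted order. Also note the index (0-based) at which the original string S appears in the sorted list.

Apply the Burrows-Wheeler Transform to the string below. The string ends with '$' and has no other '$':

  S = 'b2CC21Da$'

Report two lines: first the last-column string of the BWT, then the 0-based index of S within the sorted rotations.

All 9 rotations (rotation i = S[i:]+S[:i]):
  rot[0] = b2CC21Da$
  rot[1] = 2CC21Da$b
  rot[2] = CC21Da$b2
  rot[3] = C21Da$b2C
  rot[4] = 21Da$b2CC
  rot[5] = 1Da$b2CC2
  rot[6] = Da$b2CC21
  rot[7] = a$b2CC21D
  rot[8] = $b2CC21Da
Sorted (with $ < everything):
  sorted[0] = $b2CC21Da  (last char: 'a')
  sorted[1] = 1Da$b2CC2  (last char: '2')
  sorted[2] = 21Da$b2CC  (last char: 'C')
  sorted[3] = 2CC21Da$b  (last char: 'b')
  sorted[4] = C21Da$b2C  (last char: 'C')
  sorted[5] = CC21Da$b2  (last char: '2')
  sorted[6] = Da$b2CC21  (last char: '1')
  sorted[7] = a$b2CC21D  (last char: 'D')
  sorted[8] = b2CC21Da$  (last char: '$')
Last column: a2CbC21D$
Original string S is at sorted index 8

Answer: a2CbC21D$
8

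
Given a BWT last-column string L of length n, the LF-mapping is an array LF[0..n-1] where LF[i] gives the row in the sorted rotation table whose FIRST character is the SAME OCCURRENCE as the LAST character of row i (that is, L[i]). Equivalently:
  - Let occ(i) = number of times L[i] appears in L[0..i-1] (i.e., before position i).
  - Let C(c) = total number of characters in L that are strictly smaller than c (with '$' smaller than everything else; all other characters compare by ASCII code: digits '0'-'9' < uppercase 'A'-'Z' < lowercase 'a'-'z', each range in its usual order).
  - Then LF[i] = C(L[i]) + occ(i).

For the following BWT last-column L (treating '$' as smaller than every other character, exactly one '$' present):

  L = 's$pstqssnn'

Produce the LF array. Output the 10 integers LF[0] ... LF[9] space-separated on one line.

Char counts: '$':1, 'n':2, 'p':1, 'q':1, 's':4, 't':1
C (first-col start): C('$')=0, C('n')=1, C('p')=3, C('q')=4, C('s')=5, C('t')=9
L[0]='s': occ=0, LF[0]=C('s')+0=5+0=5
L[1]='$': occ=0, LF[1]=C('$')+0=0+0=0
L[2]='p': occ=0, LF[2]=C('p')+0=3+0=3
L[3]='s': occ=1, LF[3]=C('s')+1=5+1=6
L[4]='t': occ=0, LF[4]=C('t')+0=9+0=9
L[5]='q': occ=0, LF[5]=C('q')+0=4+0=4
L[6]='s': occ=2, LF[6]=C('s')+2=5+2=7
L[7]='s': occ=3, LF[7]=C('s')+3=5+3=8
L[8]='n': occ=0, LF[8]=C('n')+0=1+0=1
L[9]='n': occ=1, LF[9]=C('n')+1=1+1=2

Answer: 5 0 3 6 9 4 7 8 1 2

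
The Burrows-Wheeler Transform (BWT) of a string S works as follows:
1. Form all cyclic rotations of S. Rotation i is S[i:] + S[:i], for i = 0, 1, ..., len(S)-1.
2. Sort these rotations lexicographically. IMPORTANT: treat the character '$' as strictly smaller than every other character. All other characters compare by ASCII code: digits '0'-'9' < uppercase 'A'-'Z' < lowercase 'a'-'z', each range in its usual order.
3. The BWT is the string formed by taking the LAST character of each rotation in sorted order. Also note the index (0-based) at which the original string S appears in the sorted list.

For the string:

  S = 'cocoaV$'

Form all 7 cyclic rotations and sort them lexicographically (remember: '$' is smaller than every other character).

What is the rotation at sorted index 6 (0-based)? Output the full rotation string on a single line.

Answer: ocoaV$c

Derivation:
All 7 rotations (rotation i = S[i:]+S[:i]):
  rot[0] = cocoaV$
  rot[1] = ocoaV$c
  rot[2] = coaV$co
  rot[3] = oaV$coc
  rot[4] = aV$coco
  rot[5] = V$cocoa
  rot[6] = $cocoaV
Sorted (with $ < everything):
  sorted[0] = $cocoaV
  sorted[1] = V$cocoa
  sorted[2] = aV$coco
  sorted[3] = coaV$co
  sorted[4] = cocoaV$
  sorted[5] = oaV$coc
  sorted[6] = ocoaV$c
sorted[6] = ocoaV$c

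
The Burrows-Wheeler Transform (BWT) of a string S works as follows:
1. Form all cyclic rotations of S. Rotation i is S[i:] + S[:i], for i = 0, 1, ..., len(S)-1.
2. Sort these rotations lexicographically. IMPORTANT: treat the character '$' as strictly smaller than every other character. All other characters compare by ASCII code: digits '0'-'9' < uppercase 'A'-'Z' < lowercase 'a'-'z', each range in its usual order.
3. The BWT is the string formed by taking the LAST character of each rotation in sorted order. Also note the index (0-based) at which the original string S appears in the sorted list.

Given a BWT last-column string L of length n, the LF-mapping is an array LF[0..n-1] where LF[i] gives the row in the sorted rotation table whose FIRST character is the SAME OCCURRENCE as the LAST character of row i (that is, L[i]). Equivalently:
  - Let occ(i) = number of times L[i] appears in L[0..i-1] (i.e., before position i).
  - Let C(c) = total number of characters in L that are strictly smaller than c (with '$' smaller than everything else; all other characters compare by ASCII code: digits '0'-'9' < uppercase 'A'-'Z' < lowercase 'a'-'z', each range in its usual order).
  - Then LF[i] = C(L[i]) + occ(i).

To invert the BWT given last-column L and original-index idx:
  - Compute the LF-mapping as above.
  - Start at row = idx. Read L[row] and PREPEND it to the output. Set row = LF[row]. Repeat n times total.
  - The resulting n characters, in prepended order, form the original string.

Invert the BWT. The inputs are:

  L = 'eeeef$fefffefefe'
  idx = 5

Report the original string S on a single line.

LF mapping: 1 2 3 4 9 0 10 5 11 12 13 6 14 7 15 8
Walk LF starting at row 5, prepending L[row]:
  step 1: row=5, L[5]='$', prepend. Next row=LF[5]=0
  step 2: row=0, L[0]='e', prepend. Next row=LF[0]=1
  step 3: row=1, L[1]='e', prepend. Next row=LF[1]=2
  step 4: row=2, L[2]='e', prepend. Next row=LF[2]=3
  step 5: row=3, L[3]='e', prepend. Next row=LF[3]=4
  step 6: row=4, L[4]='f', prepend. Next row=LF[4]=9
  step 7: row=9, L[9]='f', prepend. Next row=LF[9]=12
  step 8: row=12, L[12]='f', prepend. Next row=LF[12]=14
  step 9: row=14, L[14]='f', prepend. Next row=LF[14]=15
  step 10: row=15, L[15]='e', prepend. Next row=LF[15]=8
  step 11: row=8, L[8]='f', prepend. Next row=LF[8]=11
  step 12: row=11, L[11]='e', prepend. Next row=LF[11]=6
  step 13: row=6, L[6]='f', prepend. Next row=LF[6]=10
  step 14: row=10, L[10]='f', prepend. Next row=LF[10]=13
  step 15: row=13, L[13]='e', prepend. Next row=LF[13]=7
  step 16: row=7, L[7]='e', prepend. Next row=LF[7]=5
Reversed output: eeffefeffffeeee$

Answer: eeffefeffffeeee$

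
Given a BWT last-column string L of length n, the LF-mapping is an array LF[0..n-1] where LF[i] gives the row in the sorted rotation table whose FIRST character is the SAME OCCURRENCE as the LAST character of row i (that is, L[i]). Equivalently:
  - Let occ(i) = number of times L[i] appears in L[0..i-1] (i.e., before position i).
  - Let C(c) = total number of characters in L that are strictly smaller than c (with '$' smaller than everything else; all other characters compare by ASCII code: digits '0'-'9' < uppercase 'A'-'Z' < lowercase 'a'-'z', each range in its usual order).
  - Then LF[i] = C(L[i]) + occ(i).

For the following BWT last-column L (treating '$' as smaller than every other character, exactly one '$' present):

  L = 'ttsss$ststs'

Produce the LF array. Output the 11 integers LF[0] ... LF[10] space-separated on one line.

Char counts: '$':1, 's':6, 't':4
C (first-col start): C('$')=0, C('s')=1, C('t')=7
L[0]='t': occ=0, LF[0]=C('t')+0=7+0=7
L[1]='t': occ=1, LF[1]=C('t')+1=7+1=8
L[2]='s': occ=0, LF[2]=C('s')+0=1+0=1
L[3]='s': occ=1, LF[3]=C('s')+1=1+1=2
L[4]='s': occ=2, LF[4]=C('s')+2=1+2=3
L[5]='$': occ=0, LF[5]=C('$')+0=0+0=0
L[6]='s': occ=3, LF[6]=C('s')+3=1+3=4
L[7]='t': occ=2, LF[7]=C('t')+2=7+2=9
L[8]='s': occ=4, LF[8]=C('s')+4=1+4=5
L[9]='t': occ=3, LF[9]=C('t')+3=7+3=10
L[10]='s': occ=5, LF[10]=C('s')+5=1+5=6

Answer: 7 8 1 2 3 0 4 9 5 10 6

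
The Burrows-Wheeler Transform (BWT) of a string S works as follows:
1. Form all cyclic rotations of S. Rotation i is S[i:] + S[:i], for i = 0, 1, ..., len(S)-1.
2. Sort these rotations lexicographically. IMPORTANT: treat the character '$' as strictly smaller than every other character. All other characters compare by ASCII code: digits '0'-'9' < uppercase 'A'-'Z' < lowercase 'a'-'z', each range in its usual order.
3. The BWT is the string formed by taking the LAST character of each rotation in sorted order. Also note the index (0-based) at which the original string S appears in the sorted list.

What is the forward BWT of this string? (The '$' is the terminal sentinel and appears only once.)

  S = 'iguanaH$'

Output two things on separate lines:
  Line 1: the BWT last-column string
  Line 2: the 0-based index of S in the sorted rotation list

Answer: Hanui$ag
5

Derivation:
All 8 rotations (rotation i = S[i:]+S[:i]):
  rot[0] = iguanaH$
  rot[1] = guanaH$i
  rot[2] = uanaH$ig
  rot[3] = anaH$igu
  rot[4] = naH$igua
  rot[5] = aH$iguan
  rot[6] = H$iguana
  rot[7] = $iguanaH
Sorted (with $ < everything):
  sorted[0] = $iguanaH  (last char: 'H')
  sorted[1] = H$iguana  (last char: 'a')
  sorted[2] = aH$iguan  (last char: 'n')
  sorted[3] = anaH$igu  (last char: 'u')
  sorted[4] = guanaH$i  (last char: 'i')
  sorted[5] = iguanaH$  (last char: '$')
  sorted[6] = naH$igua  (last char: 'a')
  sorted[7] = uanaH$ig  (last char: 'g')
Last column: Hanui$ag
Original string S is at sorted index 5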